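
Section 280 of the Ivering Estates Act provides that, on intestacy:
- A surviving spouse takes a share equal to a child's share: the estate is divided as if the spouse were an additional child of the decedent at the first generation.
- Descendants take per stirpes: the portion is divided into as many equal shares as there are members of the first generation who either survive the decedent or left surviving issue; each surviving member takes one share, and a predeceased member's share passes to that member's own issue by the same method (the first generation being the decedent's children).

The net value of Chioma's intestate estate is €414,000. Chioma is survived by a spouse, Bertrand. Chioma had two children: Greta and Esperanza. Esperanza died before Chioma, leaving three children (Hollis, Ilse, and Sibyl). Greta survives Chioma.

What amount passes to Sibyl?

The spouse counts as an additional share at the children's level, so there are 3 primary shares of €138,000. Bertrand takes one such share (€138,000).
The children's combined portion (€276,000) is divided into 2 shares of €138,000: Greta takes €138,000; Esperanza's €138,000 share passes to Esperanza's issue.
Esperanza's share (€138,000) is divided into 3 shares of €46,000: Hollis, Ilse, and Sibyl each take €46,000.

Sibyl receives €46,000.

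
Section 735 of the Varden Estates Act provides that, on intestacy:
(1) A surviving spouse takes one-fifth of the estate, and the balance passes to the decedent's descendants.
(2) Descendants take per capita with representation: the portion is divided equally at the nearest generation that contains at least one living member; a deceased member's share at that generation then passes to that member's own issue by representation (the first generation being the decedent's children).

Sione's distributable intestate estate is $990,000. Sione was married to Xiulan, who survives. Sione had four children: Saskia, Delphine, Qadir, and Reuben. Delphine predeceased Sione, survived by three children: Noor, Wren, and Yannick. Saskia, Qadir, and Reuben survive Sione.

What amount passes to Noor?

Xiulan takes one-fifth of $990,000 = $198,000. The remaining $792,000 passes to the descendants.
The descendants' portion ($792,000) is divided into 4 shares of $198,000: Saskia, Qadir, and Reuben each take $198,000; Delphine's $198,000 share passes to Delphine's issue.
Delphine's share ($198,000) is divided into 3 shares of $66,000: Noor, Wren, and Yannick each take $66,000.

Noor receives $66,000.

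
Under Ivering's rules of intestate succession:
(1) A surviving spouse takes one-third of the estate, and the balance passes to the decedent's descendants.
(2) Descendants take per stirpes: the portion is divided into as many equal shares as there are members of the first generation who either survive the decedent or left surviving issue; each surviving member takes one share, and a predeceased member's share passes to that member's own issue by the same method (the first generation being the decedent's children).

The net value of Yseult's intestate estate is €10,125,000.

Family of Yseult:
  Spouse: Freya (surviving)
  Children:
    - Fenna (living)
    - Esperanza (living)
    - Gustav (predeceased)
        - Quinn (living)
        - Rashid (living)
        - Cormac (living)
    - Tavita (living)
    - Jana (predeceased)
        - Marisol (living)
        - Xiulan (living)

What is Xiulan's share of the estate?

Xiulan receives €675,000.

Freya takes one-third of €10,125,000 = €3,375,000. The remaining €6,750,000 passes to the descendants.
The descendants' portion (€6,750,000) is divided into 5 shares of €1,350,000: Fenna, Esperanza, and Tavita each take €1,350,000; Gustav's €1,350,000 share passes to Gustav's issue; Jana's €1,350,000 share passes to Jana's issue.
Gustav's share (€1,350,000) is divided into 3 shares of €450,000: Quinn, Rashid, and Cormac each take €450,000.
Jana's share (€1,350,000) is divided into 2 shares of €675,000: Marisol and Xiulan each take €675,000.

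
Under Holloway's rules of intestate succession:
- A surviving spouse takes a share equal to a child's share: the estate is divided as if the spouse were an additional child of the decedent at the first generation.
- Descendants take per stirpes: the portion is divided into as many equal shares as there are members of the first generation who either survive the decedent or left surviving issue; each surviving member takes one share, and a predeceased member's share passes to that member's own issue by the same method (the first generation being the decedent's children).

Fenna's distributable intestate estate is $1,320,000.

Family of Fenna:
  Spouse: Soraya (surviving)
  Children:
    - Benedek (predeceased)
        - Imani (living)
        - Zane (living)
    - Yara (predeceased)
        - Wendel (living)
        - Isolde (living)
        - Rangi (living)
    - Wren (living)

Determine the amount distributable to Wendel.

The spouse counts as an additional share at the children's level, so there are 4 primary shares of $330,000. Soraya takes one such share ($330,000).
The children's combined portion ($990,000) is divided into 3 shares of $330,000: Wren takes $330,000; Benedek's $330,000 share passes to Benedek's issue; Yara's $330,000 share passes to Yara's issue.
Benedek's share ($330,000) is divided into 2 shares of $165,000: Imani and Zane each take $165,000.
Yara's share ($330,000) is divided into 3 shares of $110,000: Wendel, Isolde, and Rangi each take $110,000.

Wendel receives $110,000.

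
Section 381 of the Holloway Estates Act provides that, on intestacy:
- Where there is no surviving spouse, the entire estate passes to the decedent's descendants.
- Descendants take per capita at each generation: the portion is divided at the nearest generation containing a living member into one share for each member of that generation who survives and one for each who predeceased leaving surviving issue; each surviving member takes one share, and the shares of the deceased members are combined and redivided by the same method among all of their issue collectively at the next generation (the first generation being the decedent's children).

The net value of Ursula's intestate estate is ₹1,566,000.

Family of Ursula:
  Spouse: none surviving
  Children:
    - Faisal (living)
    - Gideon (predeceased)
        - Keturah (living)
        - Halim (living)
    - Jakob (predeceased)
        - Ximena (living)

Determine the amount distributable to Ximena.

The entire ₹1,566,000 passes to the descendants.
That amount (₹1,566,000) is divided at the children's generation into 3 shares of ₹522,000. Faisal takes ₹522,000. The 2 shares of the deceased (Gideon and Jakob) are combined into a pool of ₹1,044,000.
That pool (₹1,044,000) is divided at the grandchildren's generation equally among Keturah, Halim, and Ximena: ₹348,000 each.

Ximena receives ₹348,000.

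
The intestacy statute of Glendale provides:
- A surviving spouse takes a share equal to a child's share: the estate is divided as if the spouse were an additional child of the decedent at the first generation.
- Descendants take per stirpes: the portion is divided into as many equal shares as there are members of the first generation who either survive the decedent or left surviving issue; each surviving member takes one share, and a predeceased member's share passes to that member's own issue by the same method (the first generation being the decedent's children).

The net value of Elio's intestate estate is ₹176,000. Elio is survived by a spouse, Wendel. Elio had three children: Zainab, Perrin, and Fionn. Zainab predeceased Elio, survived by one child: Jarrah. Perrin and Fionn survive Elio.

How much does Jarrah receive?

Jarrah receives ₹44,000.

The spouse counts as an additional share at the children's level, so there are 4 primary shares of ₹44,000. Wendel takes one such share (₹44,000).
The children's combined portion (₹132,000) is divided into 3 shares of ₹44,000: Perrin and Fionn each take ₹44,000; Zainab's ₹44,000 share passes to Zainab's issue.
Zainab's share (₹44,000) passes entirely to Jarrah.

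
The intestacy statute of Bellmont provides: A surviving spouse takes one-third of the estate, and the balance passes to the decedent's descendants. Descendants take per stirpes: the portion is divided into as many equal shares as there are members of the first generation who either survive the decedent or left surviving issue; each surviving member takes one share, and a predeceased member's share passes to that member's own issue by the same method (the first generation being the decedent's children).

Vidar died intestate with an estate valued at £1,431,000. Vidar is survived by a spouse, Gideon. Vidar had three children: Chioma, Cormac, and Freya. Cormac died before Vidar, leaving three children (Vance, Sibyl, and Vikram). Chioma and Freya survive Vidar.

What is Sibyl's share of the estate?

Gideon takes one-third of £1,431,000 = £477,000. The remaining £954,000 passes to the descendants.
The descendants' portion (£954,000) is divided into 3 shares of £318,000: Chioma and Freya each take £318,000; Cormac's £318,000 share passes to Cormac's issue.
Cormac's share (£318,000) is divided into 3 shares of £106,000: Vance, Sibyl, and Vikram each take £106,000.

Sibyl receives £106,000.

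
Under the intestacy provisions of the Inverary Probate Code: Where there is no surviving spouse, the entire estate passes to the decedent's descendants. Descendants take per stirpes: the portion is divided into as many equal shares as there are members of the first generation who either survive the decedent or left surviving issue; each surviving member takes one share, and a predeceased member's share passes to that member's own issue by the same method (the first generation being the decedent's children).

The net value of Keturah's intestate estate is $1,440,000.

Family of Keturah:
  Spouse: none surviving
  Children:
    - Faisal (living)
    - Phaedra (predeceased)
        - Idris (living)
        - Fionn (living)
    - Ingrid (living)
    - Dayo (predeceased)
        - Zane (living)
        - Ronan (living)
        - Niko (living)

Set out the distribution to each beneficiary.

Faisal: $360,000; Idris: $180,000; Fionn: $180,000; Ingrid: $360,000; Zane: $120,000; Ronan: $120,000; Niko: $120,000

The entire $1,440,000 passes to the descendants.
That amount ($1,440,000) is divided into 4 shares of $360,000: Faisal and Ingrid each take $360,000; Phaedra's $360,000 share passes to Phaedra's issue; Dayo's $360,000 share passes to Dayo's issue.
Phaedra's share ($360,000) is divided into 2 shares of $180,000: Idris and Fionn each take $180,000.
Dayo's share ($360,000) is divided into 3 shares of $120,000: Zane, Ronan, and Niko each take $120,000.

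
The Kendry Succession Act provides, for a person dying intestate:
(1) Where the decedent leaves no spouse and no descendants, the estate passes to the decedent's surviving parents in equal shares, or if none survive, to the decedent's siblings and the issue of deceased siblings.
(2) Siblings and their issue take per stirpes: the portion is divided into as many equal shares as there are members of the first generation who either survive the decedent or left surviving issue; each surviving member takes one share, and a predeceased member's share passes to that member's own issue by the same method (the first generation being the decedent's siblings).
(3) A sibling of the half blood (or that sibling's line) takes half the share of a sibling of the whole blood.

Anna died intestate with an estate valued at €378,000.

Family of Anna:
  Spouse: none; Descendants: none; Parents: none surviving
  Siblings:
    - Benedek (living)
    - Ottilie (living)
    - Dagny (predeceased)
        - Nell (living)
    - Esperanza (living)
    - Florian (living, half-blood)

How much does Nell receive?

Nell receives €84,000.

The entire €378,000 passes to the siblings and their issue.
Counting each half-blood sibling's line as half a unit, there are 9/2 units in €378,000, so one unit is €84,000. Whole-blood lines (Benedek, Ottilie, Dagny, and Esperanza) take €84,000 each; half-blood lines (Florian) take €42,000 each.
Dagny's share (€84,000) passes entirely to Nell.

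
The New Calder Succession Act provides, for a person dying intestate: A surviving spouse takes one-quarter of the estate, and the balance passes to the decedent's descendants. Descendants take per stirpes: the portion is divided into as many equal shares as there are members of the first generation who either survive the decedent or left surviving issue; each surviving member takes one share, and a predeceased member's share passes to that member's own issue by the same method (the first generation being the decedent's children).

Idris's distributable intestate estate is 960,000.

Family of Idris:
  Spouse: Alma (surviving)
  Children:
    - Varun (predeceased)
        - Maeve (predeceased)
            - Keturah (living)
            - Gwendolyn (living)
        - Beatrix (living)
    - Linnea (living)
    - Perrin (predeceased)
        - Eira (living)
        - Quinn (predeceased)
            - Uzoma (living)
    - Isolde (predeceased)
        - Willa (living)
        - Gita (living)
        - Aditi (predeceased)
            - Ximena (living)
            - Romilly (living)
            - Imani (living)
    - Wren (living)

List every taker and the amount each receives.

Alma: 240,000; Keturah: 36,000; Gwendolyn: 36,000; Beatrix: 72,000; Linnea: 144,000; Eira: 72,000; Uzoma: 72,000; Willa: 48,000; Gita: 48,000; Ximena: 16,000; Romilly: 16,000; Imani: 16,000; Wren: 144,000

Alma takes one-quarter of 960,000 = 240,000. The remaining 720,000 passes to the descendants.
The descendants' portion (720,000) is divided into 5 shares of 144,000: Linnea and Wren each take 144,000; Varun's 144,000 share passes to Varun's issue; Perrin's 144,000 share passes to Perrin's issue; Isolde's 144,000 share passes to Isolde's issue.
Varun's share (144,000) is divided into 2 shares of 72,000: Beatrix takes 72,000; Maeve's 72,000 share passes to Maeve's issue.
Maeve's share (72,000) is divided into 2 shares of 36,000: Keturah and Gwendolyn each take 36,000.
Perrin's share (144,000) is divided into 2 shares of 72,000: Eira takes 72,000; Quinn's 72,000 share passes to Quinn's issue.
Quinn's share (72,000) passes entirely to Uzoma.
Isolde's share (144,000) is divided into 3 shares of 48,000: Willa and Gita each take 48,000; Aditi's 48,000 share passes to Aditi's issue.
Aditi's share (48,000) is divided into 3 shares of 16,000: Ximena, Romilly, and Imani each take 16,000.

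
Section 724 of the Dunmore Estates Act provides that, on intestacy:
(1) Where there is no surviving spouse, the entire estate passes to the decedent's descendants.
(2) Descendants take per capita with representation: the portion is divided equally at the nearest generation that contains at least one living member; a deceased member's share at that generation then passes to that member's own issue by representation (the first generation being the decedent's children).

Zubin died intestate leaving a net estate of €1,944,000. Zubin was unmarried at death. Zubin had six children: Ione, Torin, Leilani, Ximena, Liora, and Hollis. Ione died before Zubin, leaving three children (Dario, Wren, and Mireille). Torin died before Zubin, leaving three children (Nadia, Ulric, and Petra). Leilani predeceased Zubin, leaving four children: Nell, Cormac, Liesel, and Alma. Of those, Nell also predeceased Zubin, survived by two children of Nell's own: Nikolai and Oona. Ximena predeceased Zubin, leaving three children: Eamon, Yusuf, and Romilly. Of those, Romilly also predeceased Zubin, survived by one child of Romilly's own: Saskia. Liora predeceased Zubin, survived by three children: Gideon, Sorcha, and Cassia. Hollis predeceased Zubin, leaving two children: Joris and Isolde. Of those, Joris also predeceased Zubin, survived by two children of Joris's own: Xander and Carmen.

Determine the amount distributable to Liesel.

The entire €1,944,000 passes to the descendants.
No child survives, so the initial division is made at the grandchildren's generation.
That amount (€1,944,000) is divided into 18 shares of €108,000: Dario, Wren, Mireille, Nadia, Ulric, Petra, Cormac, Liesel, Alma, Eamon, Yusuf, Gideon, Sorcha, Cassia, and Isolde each take €108,000; Nell's €108,000 share passes to Nell's issue; Romilly's €108,000 share passes to Romilly's issue; Joris's €108,000 share passes to Joris's issue.
Nell's share (€108,000) is divided into 2 shares of €54,000: Nikolai and Oona each take €54,000.
Romilly's share (€108,000) passes entirely to Saskia.
Joris's share (€108,000) is divided into 2 shares of €54,000: Xander and Carmen each take €54,000.

Liesel receives €108,000.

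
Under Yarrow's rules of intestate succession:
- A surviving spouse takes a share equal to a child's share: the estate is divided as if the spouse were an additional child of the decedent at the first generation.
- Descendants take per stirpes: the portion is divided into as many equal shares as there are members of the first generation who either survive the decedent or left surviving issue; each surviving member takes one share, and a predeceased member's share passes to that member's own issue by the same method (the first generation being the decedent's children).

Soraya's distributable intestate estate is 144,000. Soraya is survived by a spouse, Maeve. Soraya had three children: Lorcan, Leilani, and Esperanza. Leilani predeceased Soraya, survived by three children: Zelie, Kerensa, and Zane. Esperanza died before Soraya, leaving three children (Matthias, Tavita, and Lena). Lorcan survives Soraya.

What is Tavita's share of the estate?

Tavita receives 12,000.

The spouse counts as an additional share at the children's level, so there are 4 primary shares of 36,000. Maeve takes one such share (36,000).
The children's combined portion (108,000) is divided into 3 shares of 36,000: Lorcan takes 36,000; Leilani's 36,000 share passes to Leilani's issue; Esperanza's 36,000 share passes to Esperanza's issue.
Leilani's share (36,000) is divided into 3 shares of 12,000: Zelie, Kerensa, and Zane each take 12,000.
Esperanza's share (36,000) is divided into 3 shares of 12,000: Matthias, Tavita, and Lena each take 12,000.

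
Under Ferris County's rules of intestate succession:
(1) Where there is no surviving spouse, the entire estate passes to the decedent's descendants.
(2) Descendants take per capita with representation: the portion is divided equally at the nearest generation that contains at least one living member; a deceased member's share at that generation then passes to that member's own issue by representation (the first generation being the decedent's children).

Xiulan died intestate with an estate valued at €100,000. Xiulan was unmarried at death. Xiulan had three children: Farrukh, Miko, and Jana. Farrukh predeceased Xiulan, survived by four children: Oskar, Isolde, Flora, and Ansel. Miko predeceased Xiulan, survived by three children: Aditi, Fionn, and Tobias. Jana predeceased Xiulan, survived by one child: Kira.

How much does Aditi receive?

Aditi receives €12,500.

The entire €100,000 passes to the descendants.
No child survives, so the initial division is made at the grandchildren's generation.
That amount (€100,000) is divided into 8 shares of €12,500: Oskar, Isolde, Flora, Ansel, Aditi, Fionn, Tobias, and Kira each take €12,500.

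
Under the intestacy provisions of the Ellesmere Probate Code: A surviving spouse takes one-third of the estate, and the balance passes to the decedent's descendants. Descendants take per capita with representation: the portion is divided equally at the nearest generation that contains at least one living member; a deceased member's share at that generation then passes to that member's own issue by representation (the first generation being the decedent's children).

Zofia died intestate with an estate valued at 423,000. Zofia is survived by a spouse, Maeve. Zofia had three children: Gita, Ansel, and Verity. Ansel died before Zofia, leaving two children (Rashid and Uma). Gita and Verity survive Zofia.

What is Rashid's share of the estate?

Maeve takes one-third of 423,000 = 141,000. The remaining 282,000 passes to the descendants.
The descendants' portion (282,000) is divided into 3 shares of 94,000: Gita and Verity each take 94,000; Ansel's 94,000 share passes to Ansel's issue.
Ansel's share (94,000) is divided into 2 shares of 47,000: Rashid and Uma each take 47,000.

Rashid receives 47,000.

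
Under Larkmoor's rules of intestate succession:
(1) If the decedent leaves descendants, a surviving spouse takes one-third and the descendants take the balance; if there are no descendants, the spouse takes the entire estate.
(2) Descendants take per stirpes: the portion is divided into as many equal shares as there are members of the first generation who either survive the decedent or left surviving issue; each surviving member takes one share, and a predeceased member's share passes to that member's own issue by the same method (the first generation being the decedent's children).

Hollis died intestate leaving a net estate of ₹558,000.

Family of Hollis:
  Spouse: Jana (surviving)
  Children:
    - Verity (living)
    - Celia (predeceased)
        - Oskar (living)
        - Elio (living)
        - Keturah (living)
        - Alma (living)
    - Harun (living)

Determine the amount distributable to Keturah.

Keturah receives ₹31,000.

Jana takes one-third of ₹558,000 = ₹186,000. The remaining ₹372,000 passes to the descendants.
The descendants' portion (₹372,000) is divided into 3 shares of ₹124,000: Verity and Harun each take ₹124,000; Celia's ₹124,000 share passes to Celia's issue.
Celia's share (₹124,000) is divided into 4 shares of ₹31,000: Oskar, Elio, Keturah, and Alma each take ₹31,000.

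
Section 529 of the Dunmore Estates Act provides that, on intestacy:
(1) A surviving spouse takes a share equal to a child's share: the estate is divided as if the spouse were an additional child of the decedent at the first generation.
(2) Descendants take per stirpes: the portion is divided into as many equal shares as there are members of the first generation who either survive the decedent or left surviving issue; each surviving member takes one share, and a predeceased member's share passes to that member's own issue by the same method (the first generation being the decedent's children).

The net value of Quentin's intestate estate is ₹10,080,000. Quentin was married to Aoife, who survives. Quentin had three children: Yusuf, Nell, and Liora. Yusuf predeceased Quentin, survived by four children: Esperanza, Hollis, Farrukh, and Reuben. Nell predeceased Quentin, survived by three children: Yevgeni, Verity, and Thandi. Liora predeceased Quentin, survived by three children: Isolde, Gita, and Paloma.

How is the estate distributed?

Aoife: ₹2,520,000; Esperanza: ₹630,000; Hollis: ₹630,000; Farrukh: ₹630,000; Reuben: ₹630,000; Yevgeni: ₹840,000; Verity: ₹840,000; Thandi: ₹840,000; Isolde: ₹840,000; Gita: ₹840,000; Paloma: ₹840,000

The spouse counts as an additional share at the children's level, so there are 4 primary shares of ₹2,520,000. Aoife takes one such share (₹2,520,000).
The children's combined portion (₹7,560,000) is divided into 3 shares of ₹2,520,000: Yusuf's ₹2,520,000 share passes to Yusuf's issue; Nell's ₹2,520,000 share passes to Nell's issue; Liora's ₹2,520,000 share passes to Liora's issue.
Yusuf's share (₹2,520,000) is divided into 4 shares of ₹630,000: Esperanza, Hollis, Farrukh, and Reuben each take ₹630,000.
Nell's share (₹2,520,000) is divided into 3 shares of ₹840,000: Yevgeni, Verity, and Thandi each take ₹840,000.
Liora's share (₹2,520,000) is divided into 3 shares of ₹840,000: Isolde, Gita, and Paloma each take ₹840,000.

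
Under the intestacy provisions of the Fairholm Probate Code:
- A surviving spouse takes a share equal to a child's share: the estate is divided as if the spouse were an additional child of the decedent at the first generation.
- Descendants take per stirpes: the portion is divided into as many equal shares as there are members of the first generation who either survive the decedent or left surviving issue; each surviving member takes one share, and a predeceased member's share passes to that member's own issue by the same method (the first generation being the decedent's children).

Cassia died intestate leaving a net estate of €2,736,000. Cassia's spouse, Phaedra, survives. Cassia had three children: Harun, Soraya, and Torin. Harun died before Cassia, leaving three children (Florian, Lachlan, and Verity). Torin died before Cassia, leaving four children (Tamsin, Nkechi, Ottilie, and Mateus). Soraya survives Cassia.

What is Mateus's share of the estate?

The spouse counts as an additional share at the children's level, so there are 4 primary shares of €684,000. Phaedra takes one such share (€684,000).
The children's combined portion (€2,052,000) is divided into 3 shares of €684,000: Soraya takes €684,000; Harun's €684,000 share passes to Harun's issue; Torin's €684,000 share passes to Torin's issue.
Harun's share (€684,000) is divided into 3 shares of €228,000: Florian, Lachlan, and Verity each take €228,000.
Torin's share (€684,000) is divided into 4 shares of €171,000: Tamsin, Nkechi, Ottilie, and Mateus each take €171,000.

Mateus receives €171,000.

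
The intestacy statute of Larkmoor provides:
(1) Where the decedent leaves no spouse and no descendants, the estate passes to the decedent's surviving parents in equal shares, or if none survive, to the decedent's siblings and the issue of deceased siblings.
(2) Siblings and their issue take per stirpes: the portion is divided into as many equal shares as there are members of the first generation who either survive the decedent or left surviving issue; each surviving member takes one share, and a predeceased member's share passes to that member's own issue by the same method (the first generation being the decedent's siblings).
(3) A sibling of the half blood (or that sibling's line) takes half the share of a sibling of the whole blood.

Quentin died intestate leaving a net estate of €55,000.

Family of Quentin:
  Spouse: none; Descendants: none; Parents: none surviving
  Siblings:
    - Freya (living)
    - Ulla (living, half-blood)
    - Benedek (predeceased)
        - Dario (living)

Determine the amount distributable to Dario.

Dario receives €22,000.

The entire €55,000 passes to the siblings and their issue.
Counting each half-blood sibling's line as half a unit, there are 5/2 units in €55,000, so one unit is €22,000. Whole-blood lines (Freya and Benedek) take €22,000 each; half-blood lines (Ulla) take €11,000 each.
Benedek's share (€22,000) passes entirely to Dario.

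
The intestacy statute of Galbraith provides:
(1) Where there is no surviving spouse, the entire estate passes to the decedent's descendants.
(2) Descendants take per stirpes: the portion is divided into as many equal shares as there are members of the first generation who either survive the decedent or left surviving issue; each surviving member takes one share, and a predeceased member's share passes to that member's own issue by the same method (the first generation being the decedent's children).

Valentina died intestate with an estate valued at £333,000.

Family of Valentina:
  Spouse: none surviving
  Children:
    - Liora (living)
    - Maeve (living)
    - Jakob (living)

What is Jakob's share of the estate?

Jakob receives £111,000.

The entire £333,000 passes to the descendants.
That amount (£333,000) is divided into 3 shares of £111,000: Liora, Maeve, and Jakob each take £111,000.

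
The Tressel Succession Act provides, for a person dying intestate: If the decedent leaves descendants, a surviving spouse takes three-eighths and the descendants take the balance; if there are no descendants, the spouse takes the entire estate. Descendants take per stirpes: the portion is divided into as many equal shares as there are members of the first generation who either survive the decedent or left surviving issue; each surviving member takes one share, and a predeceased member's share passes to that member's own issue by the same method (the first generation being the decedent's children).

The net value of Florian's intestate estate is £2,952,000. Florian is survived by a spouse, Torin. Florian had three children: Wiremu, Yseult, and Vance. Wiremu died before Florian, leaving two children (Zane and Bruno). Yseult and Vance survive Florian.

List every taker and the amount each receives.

Torin takes three-eighths of £2,952,000 = £1,107,000. The remaining £1,845,000 passes to the descendants.
The descendants' portion (£1,845,000) is divided into 3 shares of £615,000: Yseult and Vance each take £615,000; Wiremu's £615,000 share passes to Wiremu's issue.
Wiremu's share (£615,000) is divided into 2 shares of £307,500: Zane and Bruno each take £307,500.

Torin: £1,107,000; Zane: £307,500; Bruno: £307,500; Yseult: £615,000; Vance: £615,000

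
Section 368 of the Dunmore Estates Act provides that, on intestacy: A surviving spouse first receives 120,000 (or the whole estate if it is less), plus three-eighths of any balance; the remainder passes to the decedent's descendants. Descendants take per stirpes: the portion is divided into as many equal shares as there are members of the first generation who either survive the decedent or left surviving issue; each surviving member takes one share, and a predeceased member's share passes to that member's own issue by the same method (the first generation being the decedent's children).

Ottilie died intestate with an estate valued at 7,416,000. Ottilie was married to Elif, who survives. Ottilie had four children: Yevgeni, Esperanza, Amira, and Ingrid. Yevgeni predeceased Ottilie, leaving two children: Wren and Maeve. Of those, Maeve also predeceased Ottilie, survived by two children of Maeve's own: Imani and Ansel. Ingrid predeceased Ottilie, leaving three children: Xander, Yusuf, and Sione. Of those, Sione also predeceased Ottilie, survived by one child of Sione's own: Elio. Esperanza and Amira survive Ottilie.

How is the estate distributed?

Elif: 2,856,000; Wren: 570,000; Imani: 285,000; Ansel: 285,000; Esperanza: 1,140,000; Amira: 1,140,000; Xander: 380,000; Yusuf: 380,000; Elio: 380,000

Elif first takes 120,000, leaving a balance of 7,296,000. Elif then takes three-eighths of the balance (2,736,000), for a total of 2,856,000. The remaining 4,560,000 passes to the descendants.
The descendants' portion (4,560,000) is divided into 4 shares of 1,140,000: Esperanza and Amira each take 1,140,000; Yevgeni's 1,140,000 share passes to Yevgeni's issue; Ingrid's 1,140,000 share passes to Ingrid's issue.
Yevgeni's share (1,140,000) is divided into 2 shares of 570,000: Wren takes 570,000; Maeve's 570,000 share passes to Maeve's issue.
Maeve's share (570,000) is divided into 2 shares of 285,000: Imani and Ansel each take 285,000.
Ingrid's share (1,140,000) is divided into 3 shares of 380,000: Xander and Yusuf each take 380,000; Sione's 380,000 share passes to Sione's issue.
Sione's share (380,000) passes entirely to Elio.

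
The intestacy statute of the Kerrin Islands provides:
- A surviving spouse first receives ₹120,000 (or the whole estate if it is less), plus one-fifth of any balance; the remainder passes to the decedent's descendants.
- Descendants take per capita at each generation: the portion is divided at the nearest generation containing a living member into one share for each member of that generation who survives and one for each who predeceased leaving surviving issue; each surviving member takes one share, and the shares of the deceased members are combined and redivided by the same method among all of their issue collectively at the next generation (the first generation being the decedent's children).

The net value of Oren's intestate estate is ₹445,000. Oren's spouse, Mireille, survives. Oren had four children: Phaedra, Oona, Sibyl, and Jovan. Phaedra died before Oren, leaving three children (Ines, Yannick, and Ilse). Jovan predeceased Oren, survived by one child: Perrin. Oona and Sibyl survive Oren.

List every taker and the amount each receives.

Mireille first takes ₹120,000, leaving a balance of ₹325,000. Mireille then takes one-fifth of the balance (₹65,000), for a total of ₹185,000. The remaining ₹260,000 passes to the descendants.
The descendants' portion (₹260,000) is divided at the children's generation into 4 shares of ₹65,000. Oona and Sibyl each take ₹65,000. The 2 shares of the deceased (Phaedra and Jovan) are combined into a pool of ₹130,000.
That pool (₹130,000) is divided at the grandchildren's generation equally among Ines, Yannick, Ilse, and Perrin: ₹32,500 each.

Mireille: ₹185,000; Ines: ₹32,500; Yannick: ₹32,500; Ilse: ₹32,500; Oona: ₹65,000; Sibyl: ₹65,000; Perrin: ₹32,500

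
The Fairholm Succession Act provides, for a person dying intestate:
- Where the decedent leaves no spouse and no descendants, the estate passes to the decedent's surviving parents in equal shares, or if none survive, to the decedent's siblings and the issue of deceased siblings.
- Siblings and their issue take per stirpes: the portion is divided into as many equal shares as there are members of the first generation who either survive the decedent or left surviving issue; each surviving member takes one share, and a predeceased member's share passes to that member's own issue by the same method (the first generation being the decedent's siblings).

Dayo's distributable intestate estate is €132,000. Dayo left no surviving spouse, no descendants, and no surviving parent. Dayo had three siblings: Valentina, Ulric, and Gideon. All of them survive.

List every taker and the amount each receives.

The entire €132,000 passes to the siblings and their issue.
That amount (€132,000) is divided into 3 shares of €44,000: Valentina, Ulric, and Gideon each take €44,000.

Valentina: €44,000; Ulric: €44,000; Gideon: €44,000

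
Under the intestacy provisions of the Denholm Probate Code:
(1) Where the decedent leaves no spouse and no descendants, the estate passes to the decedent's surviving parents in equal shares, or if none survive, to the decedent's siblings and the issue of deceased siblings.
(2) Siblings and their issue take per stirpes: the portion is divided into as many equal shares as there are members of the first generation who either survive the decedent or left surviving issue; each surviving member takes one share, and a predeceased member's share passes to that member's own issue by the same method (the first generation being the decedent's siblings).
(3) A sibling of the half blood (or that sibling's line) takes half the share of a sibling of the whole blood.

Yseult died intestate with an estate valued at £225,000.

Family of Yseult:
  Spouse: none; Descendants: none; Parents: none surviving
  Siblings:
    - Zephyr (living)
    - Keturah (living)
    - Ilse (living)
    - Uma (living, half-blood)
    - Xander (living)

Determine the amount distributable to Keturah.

The entire £225,000 passes to the siblings and their issue.
Counting each half-blood sibling's line as half a unit, there are 9/2 units in £225,000, so one unit is £50,000. Whole-blood lines (Zephyr, Keturah, Ilse, and Xander) take £50,000 each; half-blood lines (Uma) take £25,000 each.

Keturah receives £50,000.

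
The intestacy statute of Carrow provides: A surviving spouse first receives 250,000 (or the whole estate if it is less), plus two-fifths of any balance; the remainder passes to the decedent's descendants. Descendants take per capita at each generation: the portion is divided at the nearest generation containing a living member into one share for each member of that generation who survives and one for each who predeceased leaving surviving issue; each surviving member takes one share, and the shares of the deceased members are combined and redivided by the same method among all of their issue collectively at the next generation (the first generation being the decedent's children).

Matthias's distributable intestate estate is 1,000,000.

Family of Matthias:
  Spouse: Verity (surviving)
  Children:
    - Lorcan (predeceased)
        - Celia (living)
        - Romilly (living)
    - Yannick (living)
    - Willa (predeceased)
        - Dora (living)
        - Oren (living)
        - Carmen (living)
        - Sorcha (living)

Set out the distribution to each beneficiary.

Verity first takes 250,000, leaving a balance of 750,000. Verity then takes two-fifths of the balance (300,000), for a total of 550,000. The remaining 450,000 passes to the descendants.
The descendants' portion (450,000) is divided at the children's generation into 3 shares of 150,000. Yannick takes 150,000. The 2 shares of the deceased (Lorcan and Willa) are combined into a pool of 300,000.
That pool (300,000) is divided at the grandchildren's generation equally among Celia, Romilly, Dora, Oren, Carmen, and Sorcha: 50,000 each.

Verity: 550,000; Celia: 50,000; Romilly: 50,000; Yannick: 150,000; Dora: 50,000; Oren: 50,000; Carmen: 50,000; Sorcha: 50,000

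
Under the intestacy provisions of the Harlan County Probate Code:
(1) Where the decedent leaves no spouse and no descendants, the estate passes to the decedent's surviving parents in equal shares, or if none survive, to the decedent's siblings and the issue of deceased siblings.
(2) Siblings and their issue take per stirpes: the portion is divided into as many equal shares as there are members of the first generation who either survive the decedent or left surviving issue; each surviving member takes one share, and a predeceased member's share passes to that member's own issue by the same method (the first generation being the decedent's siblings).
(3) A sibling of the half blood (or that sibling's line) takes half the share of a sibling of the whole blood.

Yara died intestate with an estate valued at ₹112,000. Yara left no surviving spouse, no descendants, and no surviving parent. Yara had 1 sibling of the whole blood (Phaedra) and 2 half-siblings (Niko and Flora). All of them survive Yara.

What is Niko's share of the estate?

Niko receives ₹28,000.

The entire ₹112,000 passes to the siblings and their issue.
Counting each half-blood sibling's line as half a unit, there are 2 units in ₹112,000, so one unit is ₹56,000. Whole-blood lines (Phaedra) take ₹56,000 each; half-blood lines (Niko and Flora) take ₹28,000 each.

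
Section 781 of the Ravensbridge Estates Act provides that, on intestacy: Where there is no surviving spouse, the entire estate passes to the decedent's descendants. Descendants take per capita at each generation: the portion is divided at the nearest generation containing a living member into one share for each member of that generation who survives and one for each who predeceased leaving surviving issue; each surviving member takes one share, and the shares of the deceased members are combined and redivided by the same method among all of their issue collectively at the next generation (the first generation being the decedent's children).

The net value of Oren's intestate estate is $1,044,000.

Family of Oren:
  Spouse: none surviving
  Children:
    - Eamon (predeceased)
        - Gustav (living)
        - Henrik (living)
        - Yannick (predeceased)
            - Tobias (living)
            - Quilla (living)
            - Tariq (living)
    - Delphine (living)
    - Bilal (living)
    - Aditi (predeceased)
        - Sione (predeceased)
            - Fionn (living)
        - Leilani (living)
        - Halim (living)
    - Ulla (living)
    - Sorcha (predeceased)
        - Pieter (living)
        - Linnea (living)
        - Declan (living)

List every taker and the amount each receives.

The entire $1,044,000 passes to the descendants.
That amount ($1,044,000) is divided at the children's generation into 6 shares of $174,000. Delphine, Bilal, and Ulla each take $174,000. The 3 shares of the deceased (Eamon, Aditi, and Sorcha) are combined into a pool of $522,000.
That pool ($522,000) is divided at the grandchildren's generation into 9 shares of $58,000. Gustav, Henrik, Leilani, Halim, Pieter, Linnea, and Declan each take $58,000. The 2 shares of the deceased (Yannick and Sione) are combined into a pool of $116,000.
That pool ($116,000) is divided at the great-grandchildren's generation equally among Tobias, Quilla, Tariq, and Fionn: $29,000 each.

Gustav: $58,000; Henrik: $58,000; Tobias: $29,000; Quilla: $29,000; Tariq: $29,000; Delphine: $174,000; Bilal: $174,000; Fionn: $29,000; Leilani: $58,000; Halim: $58,000; Ulla: $174,000; Pieter: $58,000; Linnea: $58,000; Declan: $58,000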